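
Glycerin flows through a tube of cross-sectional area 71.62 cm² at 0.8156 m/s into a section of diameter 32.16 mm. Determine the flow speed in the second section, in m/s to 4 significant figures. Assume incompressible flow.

Mass conservation (A₁v₁ = A₂v₂) gives v₂ = 0.8156 × 71.62/8.123 = 7.191 m/s.

v₂ ≈ 7.191 m/s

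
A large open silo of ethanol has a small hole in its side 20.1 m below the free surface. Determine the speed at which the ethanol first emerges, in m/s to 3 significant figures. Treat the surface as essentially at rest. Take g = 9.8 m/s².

19.8 m/s

The surface is effectively still and both ends are open, so ½v² = gh and v = √(2·9.8·20.1) = 19.8 m/s.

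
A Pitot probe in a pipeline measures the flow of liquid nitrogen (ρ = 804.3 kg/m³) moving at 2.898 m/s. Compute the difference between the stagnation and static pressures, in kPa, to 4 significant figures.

ΔP ≈ 3.377 kPa

At the stagnation point the flow is brought to rest, so Bernoulli gives P_stag − P_static = ½ρv².
ΔP = ½·804.3·2.898² = 3377 Pa.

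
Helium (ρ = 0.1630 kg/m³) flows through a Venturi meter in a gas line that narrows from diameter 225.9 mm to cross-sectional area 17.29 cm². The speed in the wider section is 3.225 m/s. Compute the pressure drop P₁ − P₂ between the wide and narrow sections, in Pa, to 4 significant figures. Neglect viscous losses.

454.6 Pa

The volume flow rate is constant, so v₂ = (A₁/A₂)v₁ = (400.8/17.29)·3.225 = 74.76 m/s.
The pipe is horizontal, so Bernoulli reduces to P₁ + ½ρv₁² = P₂ + ½ρv₂².
P₁ − P₂ = ½·0.1630·(74.76² − 3.225²) = ½·0.1630·5578 = 454.6 Pa.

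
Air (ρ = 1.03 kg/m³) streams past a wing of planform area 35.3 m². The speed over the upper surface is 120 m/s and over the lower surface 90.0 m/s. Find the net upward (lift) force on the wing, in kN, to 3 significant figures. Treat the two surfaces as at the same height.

F = 115 kN

With equal heights on the two surfaces, Bernoulli gives P_lower − P_upper = ½ρ(v_upper² − v_lower²).
ΔP = ½·1.03·(120² − 90.0²) = 3240 Pa.
Lift = ΔP · A = 3240 × 35.3 = 115000 N.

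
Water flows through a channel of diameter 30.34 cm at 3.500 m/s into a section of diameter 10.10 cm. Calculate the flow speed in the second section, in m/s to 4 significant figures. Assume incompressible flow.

The volume flow rate is constant, so v₂ = (A₁/A₂)v₁ = (723.0/80.12)·3.500 = 31.58 m/s.

31.58 m/s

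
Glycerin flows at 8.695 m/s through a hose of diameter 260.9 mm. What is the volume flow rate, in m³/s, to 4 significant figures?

Q = A·v = 0.05346 m² × 8.695 m/s = 0.4648 m³/s.

0.4648 m³/s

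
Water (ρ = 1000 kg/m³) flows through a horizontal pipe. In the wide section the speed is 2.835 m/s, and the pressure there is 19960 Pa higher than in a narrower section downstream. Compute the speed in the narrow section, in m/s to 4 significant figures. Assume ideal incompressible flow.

6.925 m/s

With h₁ = h₂, rearranging Bernoulli gives v₂ = √(v₁² + 2ΔP/ρ).
v₂ = √(2.835² + 2·19960/1000) = √(8.037 + 39.92) = 6.925 m/s.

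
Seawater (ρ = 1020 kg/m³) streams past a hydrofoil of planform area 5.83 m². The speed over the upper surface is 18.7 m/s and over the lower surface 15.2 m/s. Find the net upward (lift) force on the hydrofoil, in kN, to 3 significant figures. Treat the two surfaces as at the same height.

F = 353 kN

The faster flow above has the lower pressure; Bernoulli (same height) gives ΔP = ½ρ(v_up² − v_low²).
ΔP = ½·1020·(18.7² − 15.2²) = 60500 Pa.
Lift = ΔP · A = 60500 × 5.83 = 353000 N.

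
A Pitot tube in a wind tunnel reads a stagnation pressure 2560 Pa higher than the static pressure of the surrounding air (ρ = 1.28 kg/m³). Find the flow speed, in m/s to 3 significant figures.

v = 63.2 m/s

At the stagnation point the flow is brought to rest, so Bernoulli gives P_stag − P_static = ½ρv².
v = √(2ΔP/ρ) = √(2·2560/1.28) = 63.2 m/s.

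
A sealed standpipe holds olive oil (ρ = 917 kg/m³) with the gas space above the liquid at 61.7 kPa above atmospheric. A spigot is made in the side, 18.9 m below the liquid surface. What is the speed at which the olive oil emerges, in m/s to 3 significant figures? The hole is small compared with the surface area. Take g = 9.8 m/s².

v = 22.5 m/s

Take point 1 at the surface (v₁ ≈ 0) and point 2 at the hole (at atmospheric pressure). Bernoulli: P₁ + ρg h = P_atm + ½ρv₂².
With P₁ − P_atm = 61700 Pa, v₂ = √(2gh + 2ΔP/ρ) = √(2·9.8·18.9 + 2·61700/917) = 22.5 m/s.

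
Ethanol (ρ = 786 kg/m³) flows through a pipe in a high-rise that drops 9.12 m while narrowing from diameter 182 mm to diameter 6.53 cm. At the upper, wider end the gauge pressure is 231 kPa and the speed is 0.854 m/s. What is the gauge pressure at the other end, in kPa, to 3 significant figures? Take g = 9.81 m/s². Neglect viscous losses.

Mass conservation (A₁v₁ = A₂v₂) gives v₂ = 0.854 × 260/33.5 = 6.63 m/s.
Applying Bernoulli between the two ends and solving for P₂: P₂ = P₁ + ½ρ(v₁² − v₂²) − ρgΔh.
P₂ = 231000 + ½·786·(0.854² − 6.63²) − 786·9.81·(−9.12) = 231000 + (-17000) − (-70300) = 284000 Pa.

P₂ = 284 kPa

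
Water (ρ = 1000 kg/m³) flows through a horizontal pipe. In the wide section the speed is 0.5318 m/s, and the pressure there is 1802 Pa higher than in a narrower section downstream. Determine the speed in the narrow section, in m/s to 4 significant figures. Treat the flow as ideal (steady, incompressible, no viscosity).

1.971 m/s

Horizontal Bernoulli: P₁ + ½ρv₁² = P₂ + ½ρv₂², so v₂² = v₁² + 2(P₁ − P₂)/ρ.
v₂ = √(0.5318² + 2·1802/1000) = √(0.2828 + 3.604) = 1.971 m/s.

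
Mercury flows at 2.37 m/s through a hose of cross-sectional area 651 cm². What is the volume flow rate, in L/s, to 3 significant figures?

Q = 154 L/s

Q = A·v = 0.0651 m² × 2.37 m/s = 0.154 m³/s.
Converting: 0.154 m³/s × 1000 = 154 L/s.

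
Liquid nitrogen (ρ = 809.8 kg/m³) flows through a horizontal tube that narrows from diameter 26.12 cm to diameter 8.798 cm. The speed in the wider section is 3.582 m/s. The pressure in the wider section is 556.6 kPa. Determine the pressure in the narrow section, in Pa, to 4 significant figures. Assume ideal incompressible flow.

P₂ ≈ 158200 Pa

Continuity gives A₁v₁ = A₂v₂, so v₂ = (535.8 cm²)/(60.79 cm²) × 3.582 m/s = 31.57 m/s.
With no height change, Bernoulli's equation is P₁ + ½ρv₁² = P₂ + ½ρv₂².
P₂ = P₁ − ½ρ(v₂² − v₁²) = 556600 − ½·809.8·(31.57² − 3.582²) = 556600 − 398400 = 158200 Pa.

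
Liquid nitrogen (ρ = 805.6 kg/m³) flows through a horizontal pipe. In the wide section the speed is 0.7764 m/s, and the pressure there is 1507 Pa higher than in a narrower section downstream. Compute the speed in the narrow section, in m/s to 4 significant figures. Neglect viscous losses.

Along the level pipe P + ½ρv² is conserved, hence v₂² = v₁² + 2(P₁ − P₂)/ρ.
v₂ = √(0.7764² + 2·1507/805.6) = √(0.6028 + 3.741) = 2.084 m/s.

v₂ ≈ 2.084 m/s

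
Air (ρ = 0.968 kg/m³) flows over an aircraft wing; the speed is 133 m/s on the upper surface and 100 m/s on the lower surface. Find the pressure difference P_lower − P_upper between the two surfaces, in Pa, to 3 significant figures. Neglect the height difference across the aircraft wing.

Bernoulli (same height): P_lower − P_upper = ½ρ(v_upper² − v_lower²).
ΔP = ½·0.968·(133² − 100²) = 3720 Pa.

ΔP ≈ 3720 Pa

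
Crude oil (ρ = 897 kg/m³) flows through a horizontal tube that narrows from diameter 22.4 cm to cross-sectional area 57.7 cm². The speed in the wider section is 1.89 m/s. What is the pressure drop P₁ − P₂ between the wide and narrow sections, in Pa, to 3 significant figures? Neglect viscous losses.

73100 Pa

The volume flow rate is constant, so v₂ = (A₁/A₂)v₁ = (394/57.7)·1.89 = 12.9 m/s.
Along the horizontal streamline, P + ½ρv² is constant.
P₁ − P₂ = ½·897·(12.9² − 1.89²) = ½·897·163 = 73100 Pa.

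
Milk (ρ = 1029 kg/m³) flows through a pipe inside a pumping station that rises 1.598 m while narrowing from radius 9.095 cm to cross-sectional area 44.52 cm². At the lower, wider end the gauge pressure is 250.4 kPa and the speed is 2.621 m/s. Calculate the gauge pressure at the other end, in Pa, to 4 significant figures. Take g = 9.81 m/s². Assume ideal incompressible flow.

By continuity, v₂ = v₁·A₁/A₂ = 2.621·(259.9/44.52) = 15.30 m/s.
Energy conservation along the streamline gives P₂ = P₁ − ½ρ(v₂² − v₁²) − ρg(h₂ − h₁).
P₂ = 250400 + ½·1029·(2.621² − 15.30²) − 1029·9.81·(+1.598) = 250400 + (-116900) − (16130) = 117400 Pa.

P₂ ≈ 117400 Pa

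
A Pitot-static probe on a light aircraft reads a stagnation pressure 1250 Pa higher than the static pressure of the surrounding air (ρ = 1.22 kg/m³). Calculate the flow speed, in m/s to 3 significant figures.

The dynamic pressure equals the rise in static pressure at the stagnation point: ΔP = ½ρv².
v = √(2ΔP/ρ) = √(2·1250/1.22) = 45.3 m/s.

45.3 m/s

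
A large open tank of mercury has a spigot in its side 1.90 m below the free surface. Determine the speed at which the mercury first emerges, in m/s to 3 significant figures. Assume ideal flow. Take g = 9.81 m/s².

v ≈ 6.11 m/s

Torricelli's result v = √(2gh) gives v = √(2·9.81·1.90) = 6.11 m/s.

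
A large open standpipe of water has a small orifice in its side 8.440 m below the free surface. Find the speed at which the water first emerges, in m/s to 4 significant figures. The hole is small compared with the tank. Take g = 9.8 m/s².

Torricelli's result v = √(2gh) gives v = √(2·9.8·8.440) = 12.86 m/s.

v = 12.86 m/s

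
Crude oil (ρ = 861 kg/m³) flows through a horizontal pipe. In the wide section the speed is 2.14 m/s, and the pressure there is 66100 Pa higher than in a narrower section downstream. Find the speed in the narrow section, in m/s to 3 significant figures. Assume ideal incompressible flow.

v₂ ≈ 12.6 m/s

Horizontal Bernoulli: P₁ + ½ρv₁² = P₂ + ½ρv₂², so v₂² = v₁² + 2(P₁ − P₂)/ρ.
v₂ = √(2.14² + 2·66100/861) = √(4.58 + 154) = 12.6 m/s.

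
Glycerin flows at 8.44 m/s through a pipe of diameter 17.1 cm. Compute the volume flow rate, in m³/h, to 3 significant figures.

Q = A·v = 0.0230 m² × 8.44 m/s = 0.194 m³/s.
Converting: 0.194 m³/s × 3600 = 698 m³/h.

Q ≈ 698 m³/h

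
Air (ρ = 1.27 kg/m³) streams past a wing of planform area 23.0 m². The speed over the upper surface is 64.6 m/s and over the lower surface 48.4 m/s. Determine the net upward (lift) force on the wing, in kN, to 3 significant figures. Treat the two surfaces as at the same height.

26.7 kN

The faster flow above has the lower pressure; Bernoulli (same height) gives ΔP = ½ρ(v_up² − v_low²).
ΔP = ½·1.27·(64.6² − 48.4²) = 1160 Pa.
Lift = ΔP · A = 1160 × 23.0 = 26700 N.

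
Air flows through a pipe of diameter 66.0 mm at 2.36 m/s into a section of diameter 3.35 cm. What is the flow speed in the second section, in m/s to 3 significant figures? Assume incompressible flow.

Continuity gives A₁v₁ = A₂v₂, so v₂ = (34.2 cm²)/(8.81 cm²) × 2.36 m/s = 9.16 m/s.

v₂ = 9.16 m/s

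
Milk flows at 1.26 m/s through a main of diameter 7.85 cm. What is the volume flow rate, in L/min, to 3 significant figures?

Q = A·v = 0.00484 m² × 1.26 m/s = 0.00610 m³/s.
Converting: 0.00610 m³/s × 60000 = 366 L/min.

366 L/min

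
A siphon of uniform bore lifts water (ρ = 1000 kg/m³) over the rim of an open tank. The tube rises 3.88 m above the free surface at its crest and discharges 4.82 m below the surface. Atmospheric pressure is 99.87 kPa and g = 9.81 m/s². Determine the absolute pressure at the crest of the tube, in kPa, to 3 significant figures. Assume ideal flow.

P_top ≈ 14.5 kPa

The outlet speed comes from Torricelli: v = √(2g·4.82) = 9.72 m/s.
The bore is uniform, so the speed at the crest is the same v. Bernoulli surface→crest: P_atm = P_top + ½ρv² + ρg·h_top.
P_top = 99870 − ½·1000·9.72² − 1000·9.81·3.88 = 14500 Pa.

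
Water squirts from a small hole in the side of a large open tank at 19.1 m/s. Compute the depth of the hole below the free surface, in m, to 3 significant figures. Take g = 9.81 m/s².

18.6 m

Torricelli: v = √(2gh), so h = v²/(2g).
h = 19.1²/(2·9.81) = 365/19.62 = 18.6 m.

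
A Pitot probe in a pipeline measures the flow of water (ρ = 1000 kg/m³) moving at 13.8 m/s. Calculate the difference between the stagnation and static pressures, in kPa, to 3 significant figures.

At the stagnation point the flow is brought to rest, so Bernoulli gives P_stag − P_static = ½ρv².
ΔP = ½·1000·13.8² = 95200 Pa.

ΔP ≈ 95.2 kPa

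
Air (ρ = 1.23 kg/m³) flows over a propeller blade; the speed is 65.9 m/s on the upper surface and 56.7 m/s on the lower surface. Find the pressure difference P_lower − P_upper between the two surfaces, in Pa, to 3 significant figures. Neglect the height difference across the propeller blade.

ΔP ≈ 694 Pa

The pressure is lower where the speed is higher: ΔP = ½ρ(v_up² − v_low²).
ΔP = ½·1.23·(65.9² − 56.7²) = 694 Pa.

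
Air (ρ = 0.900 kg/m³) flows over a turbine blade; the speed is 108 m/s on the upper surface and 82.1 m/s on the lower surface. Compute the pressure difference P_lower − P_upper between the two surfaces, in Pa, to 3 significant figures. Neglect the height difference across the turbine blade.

With negligible Δh, P + ½ρv² is constant, so P_low − P_up = ½ρ(v_up² − v_low²).
ΔP = ½·0.900·(108² − 82.1²) = 2220 Pa.

2220 Pa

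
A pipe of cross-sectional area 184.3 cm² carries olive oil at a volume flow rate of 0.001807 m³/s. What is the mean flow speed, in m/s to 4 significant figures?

Q = 0.001807 m³/s = 0.001807 m³/s.
v = Q/A = 0.001807 / 0.01843 = 0.09805 m/s.

v ≈ 0.09805 m/s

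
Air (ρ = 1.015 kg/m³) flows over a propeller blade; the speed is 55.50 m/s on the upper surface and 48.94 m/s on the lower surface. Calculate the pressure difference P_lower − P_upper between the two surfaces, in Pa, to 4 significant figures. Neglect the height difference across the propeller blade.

347.7 Pa

Bernoulli (same height): P_lower − P_upper = ½ρ(v_upper² − v_lower²).
ΔP = ½·1.015·(55.50² − 48.94²) = 347.7 Pa.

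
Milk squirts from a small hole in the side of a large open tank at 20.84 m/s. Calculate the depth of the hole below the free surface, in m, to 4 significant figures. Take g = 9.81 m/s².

h ≈ 22.14 m

For a small hole in a large open tank, ½v² = gh, giving h = v²/(2g).
h = 20.84²/(2·9.81) = 434.3/19.62 = 22.14 m.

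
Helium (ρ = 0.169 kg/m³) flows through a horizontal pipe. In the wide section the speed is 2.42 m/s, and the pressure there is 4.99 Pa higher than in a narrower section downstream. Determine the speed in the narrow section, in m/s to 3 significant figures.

With h₁ = h₂, rearranging Bernoulli gives v₂ = √(v₁² + 2ΔP/ρ).
v₂ = √(2.42² + 2·4.99/0.169) = √(5.86 + 59.1) = 8.06 m/s.

v₂ = 8.06 m/s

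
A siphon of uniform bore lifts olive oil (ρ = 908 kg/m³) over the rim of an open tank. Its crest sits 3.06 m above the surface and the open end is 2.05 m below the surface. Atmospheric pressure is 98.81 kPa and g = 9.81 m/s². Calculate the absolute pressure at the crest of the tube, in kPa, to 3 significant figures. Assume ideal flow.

P_top ≈ 53.3 kPa

From the surface to the outlet (both open to atmosphere, surface at rest): v = √(2g·h_out) = √(2·9.81·2.05) = 6.34 m/s.
With constant cross-section the crest speed equals v; applying Bernoulli from the surface up to the crest, P_top = P_atm − ½ρv² − ρg·h_top.
P_top = 98810 − ½·908·6.34² − 908·9.81·3.06 = 53300 Pa.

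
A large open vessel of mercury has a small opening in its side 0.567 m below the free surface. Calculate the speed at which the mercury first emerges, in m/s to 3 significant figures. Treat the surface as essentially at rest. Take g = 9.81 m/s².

With the surface at rest and both surface and jet at atmospheric pressure, Bernoulli gives ρg h = ½ρv², so v = √(2gh) = √(2·9.81·0.567) = 3.34 m/s.

3.34 m/s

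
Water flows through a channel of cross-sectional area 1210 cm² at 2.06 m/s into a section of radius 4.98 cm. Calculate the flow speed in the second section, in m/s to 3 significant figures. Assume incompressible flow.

v₂ ≈ 32.0 m/s

Mass conservation (A₁v₁ = A₂v₂) gives v₂ = 2.06 × 1210/77.9 = 32.0 m/s.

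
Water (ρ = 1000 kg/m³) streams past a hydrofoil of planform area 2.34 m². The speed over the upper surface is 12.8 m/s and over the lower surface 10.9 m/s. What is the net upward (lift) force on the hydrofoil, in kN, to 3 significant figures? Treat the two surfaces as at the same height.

52.7 kN

With equal heights on the two surfaces, Bernoulli gives P_lower − P_upper = ½ρ(v_upper² − v_lower²).
ΔP = ½·1000·(12.8² − 10.9²) = 22500 Pa.
Lift = ΔP · A = 22500 × 2.34 = 52700 N.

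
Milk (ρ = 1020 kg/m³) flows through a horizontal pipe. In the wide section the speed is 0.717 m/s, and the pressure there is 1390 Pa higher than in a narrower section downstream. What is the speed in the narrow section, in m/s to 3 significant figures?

With h₁ = h₂, rearranging Bernoulli gives v₂ = √(v₁² + 2ΔP/ρ).
v₂ = √(0.717² + 2·1390/1020) = √(0.514 + 2.73) = 1.80 m/s.

1.80 m/s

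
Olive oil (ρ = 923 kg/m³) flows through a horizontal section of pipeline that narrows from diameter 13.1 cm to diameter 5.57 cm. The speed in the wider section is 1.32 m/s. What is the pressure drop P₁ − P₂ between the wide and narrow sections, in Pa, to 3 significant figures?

Continuity gives A₁v₁ = A₂v₂, so v₂ = (135 cm²)/(24.4 cm²) × 1.32 m/s = 7.30 m/s.
Along the horizontal streamline, P + ½ρv² is constant.
P₁ − P₂ = ½·923·(7.30² − 1.32²) = ½·923·51.6 = 23800 Pa.

ΔP ≈ 23800 Pa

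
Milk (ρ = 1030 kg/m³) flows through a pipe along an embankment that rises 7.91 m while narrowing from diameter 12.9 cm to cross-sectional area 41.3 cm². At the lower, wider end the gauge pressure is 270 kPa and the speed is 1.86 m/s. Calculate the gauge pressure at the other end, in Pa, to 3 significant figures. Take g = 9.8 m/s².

Mass conservation (A₁v₁ = A₂v₂) gives v₂ = 1.86 × 131/41.3 = 5.89 m/s.
Applying Bernoulli between the two ends and solving for P₂: P₂ = P₁ + ½ρ(v₁² − v₂²) − ρgΔh.
P₂ = 270000 + ½·1030·(1.86² − 5.89²) − 1030·9.8·(+7.91) = 270000 + (-16100) − (79800) = 174000 Pa.

174000 Pa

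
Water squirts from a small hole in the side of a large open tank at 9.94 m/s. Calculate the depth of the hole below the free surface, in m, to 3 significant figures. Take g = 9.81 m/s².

5.04 m

For a small hole in a large open tank, ½v² = gh, giving h = v²/(2g).
h = 9.94²/(2·9.81) = 98.8/19.62 = 5.04 m.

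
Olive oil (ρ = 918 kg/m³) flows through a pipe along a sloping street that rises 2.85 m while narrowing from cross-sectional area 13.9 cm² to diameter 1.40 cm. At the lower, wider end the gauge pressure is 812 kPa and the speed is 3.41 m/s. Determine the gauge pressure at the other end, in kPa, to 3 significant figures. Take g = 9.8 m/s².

P₂ = 357 kPa

Continuity gives A₁v₁ = A₂v₂, so v₂ = (13.9 cm²)/(1.54 cm²) × 3.41 m/s = 30.8 m/s.
Energy conservation along the streamline gives P₂ = P₁ − ½ρ(v₂² − v₁²) − ρg(h₂ − h₁).
P₂ = 812000 + ½·918·(3.41² − 30.8²) − 918·9.8·(+2.85) = 812000 + (-430000) − (25600) = 357000 Pa.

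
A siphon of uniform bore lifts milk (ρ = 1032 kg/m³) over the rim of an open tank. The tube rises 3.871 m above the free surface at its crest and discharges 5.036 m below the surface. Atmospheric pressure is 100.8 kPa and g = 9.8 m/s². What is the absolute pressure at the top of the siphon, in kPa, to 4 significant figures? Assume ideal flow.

The outlet speed comes from Torricelli: v = √(2g·5.036) = 9.935 m/s.
With constant cross-section the crest speed equals v; applying Bernoulli from the surface up to the crest, P_top = P_atm − ½ρv² − ρg·h_top.
P_top = 100800 − ½·1032·9.935² − 1032·9.8·3.871 = 10720 Pa.

10.72 kPa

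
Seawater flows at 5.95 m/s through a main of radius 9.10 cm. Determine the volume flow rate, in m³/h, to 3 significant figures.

Q = 557 m³/h

Q = A·v = 0.0260 m² × 5.95 m/s = 0.155 m³/s.
Converting: 0.155 m³/s × 3600 = 557 m³/h.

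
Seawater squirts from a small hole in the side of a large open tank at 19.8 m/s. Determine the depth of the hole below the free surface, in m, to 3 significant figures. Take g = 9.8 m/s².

Inverting v = √(2gh) gives h = v² / 2g.
h = 19.8²/(2·9.8) = 392/19.60 = 20.0 m.

h ≈ 20.0 m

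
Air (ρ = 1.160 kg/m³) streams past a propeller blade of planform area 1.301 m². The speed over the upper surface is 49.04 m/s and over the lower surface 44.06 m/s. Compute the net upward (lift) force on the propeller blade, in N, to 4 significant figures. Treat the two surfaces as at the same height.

F ≈ 349.9 N

From P + ½ρv² = const at equal height, P_low − P_up = ½ρ(v_up² − v_low²).
ΔP = ½·1.160·(49.04² − 44.06²) = 268.9 Pa.
Lift = ΔP · A = 268.9 × 1.301 = 349.9 N.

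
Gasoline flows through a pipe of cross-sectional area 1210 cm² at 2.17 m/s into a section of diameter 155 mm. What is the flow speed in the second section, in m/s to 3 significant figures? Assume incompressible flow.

v₂ ≈ 13.9 m/s

Continuity gives A₁v₁ = A₂v₂, so v₂ = (1210 cm²)/(189 cm²) × 2.17 m/s = 13.9 m/s.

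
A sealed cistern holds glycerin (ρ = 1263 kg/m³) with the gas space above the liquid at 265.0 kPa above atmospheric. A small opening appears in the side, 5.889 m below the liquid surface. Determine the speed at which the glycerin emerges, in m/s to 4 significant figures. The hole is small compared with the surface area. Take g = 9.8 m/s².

23.13 m/s

Take point 1 at the surface (v₁ ≈ 0) and point 2 at the hole (at atmospheric pressure). Bernoulli: P₁ + ρg h = P_atm + ½ρv₂².
With P₁ − P_atm = 265000 Pa, v₂ = √(2gh + 2ΔP/ρ) = √(2·9.8·5.889 + 2·265000/1263) = 23.13 m/s.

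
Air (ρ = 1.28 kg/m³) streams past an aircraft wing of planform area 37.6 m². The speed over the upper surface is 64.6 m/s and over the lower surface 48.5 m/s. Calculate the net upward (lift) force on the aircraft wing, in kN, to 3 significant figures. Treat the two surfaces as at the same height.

From P + ½ρv² = const at equal height, P_low − P_up = ½ρ(v_up² − v_low²).
ΔP = ½·1.28·(64.6² − 48.5²) = 1170 Pa.
Lift = ΔP · A = 1170 × 37.6 = 43800 N.

F = 43.8 kN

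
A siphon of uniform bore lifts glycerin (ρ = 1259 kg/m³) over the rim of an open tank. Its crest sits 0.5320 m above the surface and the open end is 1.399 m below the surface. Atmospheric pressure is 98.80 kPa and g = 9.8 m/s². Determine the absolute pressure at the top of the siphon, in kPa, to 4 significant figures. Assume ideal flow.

From the surface to the outlet (both open to atmosphere, surface at rest): v = √(2g·h_out) = √(2·9.8·1.399) = 5.236 m/s.
Continuity keeps v the same throughout the tube; from surface to crest, P_atm + 0 = P_top + ½ρv² + ρg·h_top.
P_top = 98800 − ½·1259·5.236² − 1259·9.8·0.5320 = 74970 Pa.

74.97 kPa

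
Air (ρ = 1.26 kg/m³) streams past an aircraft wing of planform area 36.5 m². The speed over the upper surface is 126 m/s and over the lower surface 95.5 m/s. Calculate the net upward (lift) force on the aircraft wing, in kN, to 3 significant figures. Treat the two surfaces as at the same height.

F = 155 kN

With equal heights on the two surfaces, Bernoulli gives P_lower − P_upper = ½ρ(v_upper² − v_lower²).
ΔP = ½·1.26·(126² − 95.5²) = 4260 Pa.
Lift = ΔP · A = 4260 × 36.5 = 155000 N.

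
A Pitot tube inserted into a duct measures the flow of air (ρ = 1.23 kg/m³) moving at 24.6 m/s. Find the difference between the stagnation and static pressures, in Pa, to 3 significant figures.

The dynamic pressure equals the rise in static pressure at the stagnation point: ΔP = ½ρv².
ΔP = ½·1.23·24.6² = 372 Pa.

ΔP ≈ 372 Pa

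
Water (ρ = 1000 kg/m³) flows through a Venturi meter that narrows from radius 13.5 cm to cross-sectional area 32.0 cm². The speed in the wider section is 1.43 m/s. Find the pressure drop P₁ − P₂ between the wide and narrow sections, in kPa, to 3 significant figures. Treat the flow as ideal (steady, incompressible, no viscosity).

ΔP ≈ 326 kPa

The volume flow rate is constant, so v₂ = (A₁/A₂)v₁ = (573/32.0)·1.43 = 25.6 m/s.
Bernoulli (h₁ = h₂): P₁ − P₂ = ½ρ(v₂² − v₁²).
P₁ − P₂ = ½·1000·(25.6² − 1.43²) = ½·1000·653 = 326000 Pa.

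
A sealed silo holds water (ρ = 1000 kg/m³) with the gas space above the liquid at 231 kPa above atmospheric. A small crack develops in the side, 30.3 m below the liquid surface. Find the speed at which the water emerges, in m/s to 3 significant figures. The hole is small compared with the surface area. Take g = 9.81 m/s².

Take point 1 at the surface (v₁ ≈ 0) and point 2 at the hole (at atmospheric pressure). Bernoulli: P₁ + ρg h = P_atm + ½ρv₂².
With P₁ − P_atm = 231000 Pa, v₂ = √(2gh + 2ΔP/ρ) = √(2·9.81·30.3 + 2·231000/1000) = 32.5 m/s.

v = 32.5 m/s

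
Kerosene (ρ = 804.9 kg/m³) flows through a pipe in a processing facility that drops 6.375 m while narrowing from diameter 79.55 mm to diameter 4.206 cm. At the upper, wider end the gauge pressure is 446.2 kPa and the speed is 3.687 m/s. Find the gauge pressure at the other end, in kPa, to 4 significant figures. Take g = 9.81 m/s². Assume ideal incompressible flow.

Continuity gives A₁v₁ = A₂v₂, so v₂ = (49.70 cm²)/(13.89 cm²) × 3.687 m/s = 13.19 m/s.
Energy conservation along the streamline gives P₂ = P₁ − ½ρ(v₂² − v₁²) − ρg(h₂ − h₁).
P₂ = 446200 + ½·804.9·(3.687² − 13.19²) − 804.9·9.81·(−6.375) = 446200 + (-64540) − (-50340) = 432000 Pa.

432.0 kPa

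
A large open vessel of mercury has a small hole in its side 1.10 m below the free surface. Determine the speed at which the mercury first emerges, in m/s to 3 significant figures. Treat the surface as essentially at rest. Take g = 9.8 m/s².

With the surface at rest and both surface and jet at atmospheric pressure, Bernoulli gives ρg h = ½ρv², so v = √(2gh) = √(2·9.8·1.10) = 4.64 m/s.

4.64 m/s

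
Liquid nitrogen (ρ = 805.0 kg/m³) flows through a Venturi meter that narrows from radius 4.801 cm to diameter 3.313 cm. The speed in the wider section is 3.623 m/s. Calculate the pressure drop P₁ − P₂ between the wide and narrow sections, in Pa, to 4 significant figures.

The volume flow rate is constant, so v₂ = (A₁/A₂)v₁ = (72.41/8.621)·3.623 = 30.43 m/s.
Bernoulli (h₁ = h₂): P₁ − P₂ = ½ρ(v₂² − v₁²).
P₁ − P₂ = ½·805.0·(30.43² − 3.623²) = ½·805.0·913.1 = 367500 Pa.

ΔP ≈ 367500 Pa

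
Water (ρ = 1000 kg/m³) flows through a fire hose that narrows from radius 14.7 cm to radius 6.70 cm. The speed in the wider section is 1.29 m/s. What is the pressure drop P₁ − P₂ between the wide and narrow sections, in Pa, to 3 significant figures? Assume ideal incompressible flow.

ΔP ≈ 18400 Pa

By continuity, v₂ = v₁·A₁/A₂ = 1.29·(679/141) = 6.21 m/s.
Along the horizontal streamline, P + ½ρv² is constant.
P₁ − P₂ = ½·1000·(6.21² − 1.29²) = ½·1000·36.9 = 18400 Pa.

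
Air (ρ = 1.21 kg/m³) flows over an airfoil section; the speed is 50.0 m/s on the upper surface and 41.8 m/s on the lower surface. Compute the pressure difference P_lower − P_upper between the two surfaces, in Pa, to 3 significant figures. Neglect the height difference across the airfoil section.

ΔP = 455 Pa

Bernoulli (same height): P_lower − P_upper = ½ρ(v_upper² − v_lower²).
ΔP = ½·1.21·(50.0² − 41.8²) = 455 Pa.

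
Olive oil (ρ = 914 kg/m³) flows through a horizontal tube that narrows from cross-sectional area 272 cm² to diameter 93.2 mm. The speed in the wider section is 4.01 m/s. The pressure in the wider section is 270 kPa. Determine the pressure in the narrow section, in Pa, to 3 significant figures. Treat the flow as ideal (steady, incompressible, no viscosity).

161000 Pa

The volume flow rate is constant, so v₂ = (A₁/A₂)v₁ = (272/68.2)·4.01 = 16.0 m/s.
Bernoulli (h₁ = h₂): P₁ − P₂ = ½ρ(v₂² − v₁²).
P₂ = P₁ − ½ρ(v₂² − v₁²) = 270000 − ½·914·(16.0² − 4.01²) = 270000 − 109000 = 161000 Pa.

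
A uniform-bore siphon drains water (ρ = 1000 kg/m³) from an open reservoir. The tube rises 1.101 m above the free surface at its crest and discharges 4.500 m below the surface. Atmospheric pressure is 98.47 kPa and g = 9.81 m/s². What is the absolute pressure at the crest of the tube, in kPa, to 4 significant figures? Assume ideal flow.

Bernoulli surface→outlet gives ½v² = g·h_out, so v = √(2·9.81·4.500) = 9.396 m/s.
Continuity keeps v the same throughout the tube; from surface to crest, P_atm + 0 = P_top + ½ρv² + ρg·h_top.
P_top = 98470 − ½·1000·9.396² − 1000·9.81·1.101 = 43520 Pa.

P_top ≈ 43.52 kPa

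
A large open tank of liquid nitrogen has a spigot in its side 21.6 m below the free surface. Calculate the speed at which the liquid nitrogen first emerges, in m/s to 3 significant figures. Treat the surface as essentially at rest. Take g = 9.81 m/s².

v = 20.6 m/s

Torricelli's result v = √(2gh) gives v = √(2·9.81·21.6) = 20.6 m/s.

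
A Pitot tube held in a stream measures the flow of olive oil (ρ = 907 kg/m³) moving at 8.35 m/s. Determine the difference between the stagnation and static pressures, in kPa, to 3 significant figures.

31.6 kPa

The dynamic pressure equals the rise in static pressure at the stagnation point: ΔP = ½ρv².
ΔP = ½·907·8.35² = 31600 Pa.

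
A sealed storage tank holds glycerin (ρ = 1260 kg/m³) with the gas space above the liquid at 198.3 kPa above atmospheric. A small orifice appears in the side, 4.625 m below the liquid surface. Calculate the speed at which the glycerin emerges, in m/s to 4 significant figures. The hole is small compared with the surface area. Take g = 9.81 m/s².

20.14 m/s

Take point 1 at the surface (v₁ ≈ 0) and point 2 at the hole (at atmospheric pressure). Bernoulli: P₁ + ρg h = P_atm + ½ρv₂².
With P₁ − P_atm = 198300 Pa, v₂ = √(2gh + 2ΔP/ρ) = √(2·9.81·4.625 + 2·198300/1260) = 20.14 m/s.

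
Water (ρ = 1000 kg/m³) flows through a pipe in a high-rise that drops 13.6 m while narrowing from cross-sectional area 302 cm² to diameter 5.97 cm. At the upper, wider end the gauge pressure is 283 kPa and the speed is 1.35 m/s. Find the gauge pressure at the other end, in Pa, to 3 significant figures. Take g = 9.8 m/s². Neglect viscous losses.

Continuity gives A₁v₁ = A₂v₂, so v₂ = (302 cm²)/(28.0 cm²) × 1.35 m/s = 14.6 m/s.
Bernoulli: P₁ + ½ρv₁² + ρg h₁ = P₂ + ½ρv₂² + ρg h₂, so P₂ = P₁ + ½ρ(v₁² − v₂²) − ρg(h₂ − h₁).
P₂ = 283000 + ½·1000·(1.35² − 14.6²) − 1000·9.8·(−13.6) = 283000 + (-105000) − (-133000) = 311000 Pa.

P₂ ≈ 311000 Pa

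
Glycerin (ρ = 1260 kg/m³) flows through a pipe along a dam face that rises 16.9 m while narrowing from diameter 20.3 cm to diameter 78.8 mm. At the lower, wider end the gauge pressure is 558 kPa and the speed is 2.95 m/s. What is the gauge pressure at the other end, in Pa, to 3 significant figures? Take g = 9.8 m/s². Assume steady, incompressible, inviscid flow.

By continuity, v₂ = v₁·A₁/A₂ = 2.95·(324/48.8) = 19.6 m/s.
Applying Bernoulli between the two ends and solving for P₂: P₂ = P₁ + ½ρ(v₁² − v₂²) − ρgΔh.
P₂ = 558000 + ½·1260·(2.95² − 19.6²) − 1260·9.8·(+16.9) = 558000 + (-236000) − (209000) = 113000 Pa.

P₂ ≈ 113000 Pa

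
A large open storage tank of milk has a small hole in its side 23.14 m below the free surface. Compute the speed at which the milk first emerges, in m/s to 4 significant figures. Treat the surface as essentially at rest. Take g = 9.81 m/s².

v = 21.31 m/s

The surface is effectively still and both ends are open, so ½v² = gh and v = √(2·9.81·23.14) = 21.31 m/s.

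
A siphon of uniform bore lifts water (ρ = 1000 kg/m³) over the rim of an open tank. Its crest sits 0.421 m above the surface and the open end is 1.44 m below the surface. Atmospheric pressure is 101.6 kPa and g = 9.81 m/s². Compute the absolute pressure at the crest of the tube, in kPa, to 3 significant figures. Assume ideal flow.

P_top ≈ 83.3 kPa

The outlet speed comes from Torricelli: v = √(2g·1.44) = 5.32 m/s.
With constant cross-section the crest speed equals v; applying Bernoulli from the surface up to the crest, P_top = P_atm − ½ρv² − ρg·h_top.
P_top = 101600 − ½·1000·5.32² − 1000·9.81·0.421 = 83300 Pa.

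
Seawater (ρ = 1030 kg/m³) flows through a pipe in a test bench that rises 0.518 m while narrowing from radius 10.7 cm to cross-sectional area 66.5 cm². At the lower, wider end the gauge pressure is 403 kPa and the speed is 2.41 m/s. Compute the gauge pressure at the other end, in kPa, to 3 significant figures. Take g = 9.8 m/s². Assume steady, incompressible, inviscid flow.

By continuity, v₂ = v₁·A₁/A₂ = 2.41·(360/66.5) = 13.0 m/s.
Applying Bernoulli between the two ends and solving for P₂: P₂ = P₁ + ½ρ(v₁² − v₂²) − ρgΔh.
P₂ = 403000 + ½·1030·(2.41² − 13.0²) − 1030·9.8·(+0.518) = 403000 + (-84500) − (5230) = 313000 Pa.

P₂ = 313 kPa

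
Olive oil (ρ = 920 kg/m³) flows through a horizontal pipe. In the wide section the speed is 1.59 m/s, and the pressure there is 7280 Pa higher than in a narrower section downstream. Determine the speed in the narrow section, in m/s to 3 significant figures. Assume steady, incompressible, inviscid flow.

Horizontal Bernoulli: P₁ + ½ρv₁² = P₂ + ½ρv₂², so v₂² = v₁² + 2(P₁ − P₂)/ρ.
v₂ = √(1.59² + 2·7280/920) = √(2.53 + 15.8) = 4.28 m/s.

v₂ ≈ 4.28 m/s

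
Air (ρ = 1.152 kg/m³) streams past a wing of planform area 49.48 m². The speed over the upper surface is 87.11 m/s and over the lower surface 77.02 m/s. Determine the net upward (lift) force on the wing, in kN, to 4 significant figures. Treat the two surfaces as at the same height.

F ≈ 47.20 kN

From P + ½ρv² = const at equal height, P_low − P_up = ½ρ(v_up² − v_low²).
ΔP = ½·1.152·(87.11² − 77.02²) = 953.9 Pa.
Lift = ΔP · A = 953.9 × 49.48 = 47200 N.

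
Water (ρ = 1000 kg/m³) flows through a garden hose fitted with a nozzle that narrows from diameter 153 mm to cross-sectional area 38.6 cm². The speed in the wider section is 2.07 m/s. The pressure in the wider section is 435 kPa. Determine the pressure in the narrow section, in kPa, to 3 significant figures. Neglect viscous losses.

Mass conservation (A₁v₁ = A₂v₂) gives v₂ = 2.07 × 184/38.6 = 9.86 m/s.
Bernoulli (h₁ = h₂): P₁ − P₂ = ½ρ(v₂² − v₁²).
P₂ = P₁ − ½ρ(v₂² − v₁²) = 435000 − ½·1000·(9.86² − 2.07²) = 435000 − 46500 = 389000 Pa.

P₂ = 389 kPa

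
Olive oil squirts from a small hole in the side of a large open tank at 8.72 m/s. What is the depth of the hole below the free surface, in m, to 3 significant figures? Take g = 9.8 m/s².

Torricelli: v = √(2gh), so h = v²/(2g).
h = 8.72²/(2·9.8) = 76.0/19.60 = 3.88 m.

h = 3.88 m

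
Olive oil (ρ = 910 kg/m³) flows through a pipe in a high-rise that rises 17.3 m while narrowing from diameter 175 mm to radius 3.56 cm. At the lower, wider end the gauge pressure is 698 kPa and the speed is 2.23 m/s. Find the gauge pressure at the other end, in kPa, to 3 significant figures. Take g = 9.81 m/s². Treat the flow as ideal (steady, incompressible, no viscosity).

P₂ = 463 kPa

By continuity, v₂ = v₁·A₁/A₂ = 2.23·(241/39.8) = 13.5 m/s.
Energy conservation along the streamline gives P₂ = P₁ − ½ρ(v₂² − v₁²) − ρg(h₂ − h₁).
P₂ = 698000 + ½·910·(2.23² − 13.5²) − 910·9.81·(+17.3) = 698000 + (-80300) − (154000) = 463000 Pa.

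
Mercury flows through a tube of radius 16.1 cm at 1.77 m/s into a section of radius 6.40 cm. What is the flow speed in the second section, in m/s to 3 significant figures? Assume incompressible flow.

11.2 m/s

By continuity, v₂ = v₁·A₁/A₂ = 1.77·(814/129) = 11.2 m/s.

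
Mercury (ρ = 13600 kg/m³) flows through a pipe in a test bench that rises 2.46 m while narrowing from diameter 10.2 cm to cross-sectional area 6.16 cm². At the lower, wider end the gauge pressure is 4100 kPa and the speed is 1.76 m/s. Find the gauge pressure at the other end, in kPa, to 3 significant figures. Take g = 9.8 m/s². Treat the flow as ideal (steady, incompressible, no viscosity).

P₂ ≈ 86.8 kPa

The volume flow rate is constant, so v₂ = (A₁/A₂)v₁ = (81.7/6.16)·1.76 = 23.3 m/s.
Applying Bernoulli between the two ends and solving for P₂: P₂ = P₁ + ½ρ(v₁² − v₂²) − ρgΔh.
P₂ = 4100000 + ½·13600·(1.76² − 23.3²) − 13600·9.8·(+2.46) = 4100000 + (-3690000) − (328000) = 86800 Pa.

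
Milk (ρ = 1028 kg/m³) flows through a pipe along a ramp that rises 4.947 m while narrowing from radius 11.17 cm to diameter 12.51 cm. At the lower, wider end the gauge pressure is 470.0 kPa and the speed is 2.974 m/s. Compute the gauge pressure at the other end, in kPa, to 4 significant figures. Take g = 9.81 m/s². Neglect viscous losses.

Continuity gives A₁v₁ = A₂v₂, so v₂ = (392.0 cm²)/(122.9 cm²) × 2.974 m/s = 9.484 m/s.
Bernoulli: P₁ + ½ρv₁² + ρg h₁ = P₂ + ½ρv₂² + ρg h₂, so P₂ = P₁ + ½ρ(v₁² − v₂²) − ρg(h₂ − h₁).
P₂ = 470000 + ½·1028·(2.974² − 9.484²) − 1028·9.81·(+4.947) = 470000 + (-41690) − (49890) = 378400 Pa.

P₂ ≈ 378.4 kPa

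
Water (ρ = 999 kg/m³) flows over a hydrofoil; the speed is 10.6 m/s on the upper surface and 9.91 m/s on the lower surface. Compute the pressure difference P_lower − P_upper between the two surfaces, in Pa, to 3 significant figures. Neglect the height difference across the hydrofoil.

7070 Pa

The pressure is lower where the speed is higher: ΔP = ½ρ(v_up² − v_low²).
ΔP = ½·999·(10.6² − 9.91²) = 7070 Pa.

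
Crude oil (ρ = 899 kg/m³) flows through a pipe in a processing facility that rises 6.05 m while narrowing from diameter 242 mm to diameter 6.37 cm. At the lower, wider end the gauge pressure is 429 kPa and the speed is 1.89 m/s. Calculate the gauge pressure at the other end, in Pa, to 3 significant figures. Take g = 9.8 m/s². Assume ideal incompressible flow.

By continuity, v₂ = v₁·A₁/A₂ = 1.89·(460/31.9) = 27.3 m/s.
Energy conservation along the streamline gives P₂ = P₁ − ½ρ(v₂² − v₁²) − ρg(h₂ − h₁).
P₂ = 429000 + ½·899·(1.89² − 27.3²) − 899·9.8·(+6.05) = 429000 + (-333000) − (53300) = 42800 Pa.

P₂ ≈ 42800 Pa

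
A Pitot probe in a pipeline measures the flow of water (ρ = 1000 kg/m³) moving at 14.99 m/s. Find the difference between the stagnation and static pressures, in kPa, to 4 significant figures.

112.4 kPa

At the stagnation point the flow is brought to rest, so Bernoulli gives P_stag − P_static = ½ρv².
ΔP = ½·1000·14.99² = 112400 Pa.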